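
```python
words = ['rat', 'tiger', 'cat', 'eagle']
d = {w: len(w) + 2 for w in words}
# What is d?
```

{'rat': 5, 'tiger': 7, 'cat': 5, 'eagle': 7}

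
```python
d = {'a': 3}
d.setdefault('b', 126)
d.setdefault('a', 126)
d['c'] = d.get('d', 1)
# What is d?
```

After line 1: d = {'a': 3}
After line 2 (setdefault adds 'b'=126): d = {'a': 3, 'b': 126}
After line 3 (setdefault 'a' no-op, already exists): d = {'a': 3, 'b': 126}
After line 4 (get('d', 1) returns default since 'd' not in d): d = {'a': 3, 'b': 126, 'c': 1}

{'a': 3, 'b': 126, 'c': 1}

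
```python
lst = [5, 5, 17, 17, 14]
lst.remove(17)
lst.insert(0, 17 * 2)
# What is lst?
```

After line 1: lst = [5, 5, 17, 17, 14]
After line 2 (remove first 17): lst = [5, 5, 17, 14]
After line 3 (insert 34 at index 0): lst = [34, 5, 5, 17, 14]

[34, 5, 5, 17, 14]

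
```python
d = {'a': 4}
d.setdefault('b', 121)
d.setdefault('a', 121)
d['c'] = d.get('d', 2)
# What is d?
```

After line 1: d = {'a': 4}
After line 2 (setdefault adds 'b'=121): d = {'a': 4, 'b': 121}
After line 3 (setdefault 'a' no-op, already exists): d = {'a': 4, 'b': 121}
After line 4 (get('d', 2) returns default since 'd' not in d): d = {'a': 4, 'b': 121, 'c': 2}

{'a': 4, 'b': 121, 'c': 2}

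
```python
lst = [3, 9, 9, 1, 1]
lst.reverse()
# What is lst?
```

[1, 1, 9, 9, 3]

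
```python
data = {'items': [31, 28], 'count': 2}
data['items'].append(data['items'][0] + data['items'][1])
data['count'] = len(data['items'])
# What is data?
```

After line 1: data = {'items': [31, 28], 'count': 2}
After line 2 (append 31 + 28 = 59): data = {'items': [31, 28, 59], 'count': 2}
After line 3 (count = len(items) = 3): data = {'items': [31, 28, 59], 'count': 3}

{'items': [31, 28, 59], 'count': 3}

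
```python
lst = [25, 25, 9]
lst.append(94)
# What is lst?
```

[25, 25, 9, 94]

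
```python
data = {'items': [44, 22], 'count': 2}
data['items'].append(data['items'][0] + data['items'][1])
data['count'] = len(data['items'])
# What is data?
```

After line 1: data = {'items': [44, 22], 'count': 2}
After line 2 (append 44 + 22 = 66): data = {'items': [44, 22, 66], 'count': 2}
After line 3 (count = len(items) = 3): data = {'items': [44, 22, 66], 'count': 3}

{'items': [44, 22, 66], 'count': 3}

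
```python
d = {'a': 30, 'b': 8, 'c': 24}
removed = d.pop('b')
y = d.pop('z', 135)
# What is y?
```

After line 1: d = {'a': 30, 'b': 8, 'c': 24}
After line 2 (pop 'b' returns 8): d = {'a': 30, 'c': 24}, removed = 8
After line 3 (pop 'z' missing, returns default 135): d = {'a': 30, 'c': 24}, y = 135

135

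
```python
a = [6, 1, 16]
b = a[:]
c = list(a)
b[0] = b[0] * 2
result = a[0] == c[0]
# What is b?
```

After line 1: a = [6, 1, 16]
After line 2 (b = a[:], copy): a = [6, 1, 16], b = [6, 1, 16]
After line 3 (c = list(a) is a copy, new object): c = [6, 1, 16]
After line 4 (b[0] = 6 * 2 = 12; only b mutates (copy)): a = [6, 1, 16], b = [12, 1, 16], c = [6, 1, 16]
After line 5 (a[0] = 6, c[0] = 6; result = True)

[12, 1, 16]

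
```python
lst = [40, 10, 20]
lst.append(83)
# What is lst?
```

[40, 10, 20, 83]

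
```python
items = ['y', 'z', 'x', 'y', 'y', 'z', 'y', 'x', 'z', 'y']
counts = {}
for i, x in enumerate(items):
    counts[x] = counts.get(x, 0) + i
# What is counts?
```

Initial: counts = {}, items = ['y', 'z', 'x', 'y', 'y', 'z', 'y', 'x', 'z', 'y']
i=0, x='y': counts = {'y': 0}
i=1, x='z': counts = {'y': 0, 'z': 1}
i=2, x='x': counts = {'y': 0, 'z': 1, 'x': 2}
i=3, x='y': counts = {'y': 3, 'z': 1, 'x': 2}
i=4, x='y': counts = {'y': 7, 'z': 1, 'x': 2}
i=5, x='z': counts = {'y': 7, 'z': 6, 'x': 2}
i=6, x='y': counts = {'y': 13, 'z': 6, 'x': 2}
i=7, x='x': counts = {'y': 13, 'z': 6, 'x': 9}
i=8, x='z': counts = {'y': 13, 'z': 14, 'x': 9}
i=9, x='y': counts = {'y': 22, 'z': 14, 'x': 9}

{'y': 22, 'z': 14, 'x': 9}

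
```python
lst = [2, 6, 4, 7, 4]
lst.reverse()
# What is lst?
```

[4, 7, 4, 6, 2]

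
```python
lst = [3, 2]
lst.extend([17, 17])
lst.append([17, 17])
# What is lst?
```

After line 1: lst = [3, 2]
After line 2 (extend unpacks [17, 17]): lst = [3, 2, 17, 17]
After line 3 (append adds [17, 17] as single element): lst = [3, 2, 17, 17, [17, 17]]

[3, 2, 17, 17, [17, 17]]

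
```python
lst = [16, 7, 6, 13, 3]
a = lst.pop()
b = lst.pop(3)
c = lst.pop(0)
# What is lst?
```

After line 1: lst = [16, 7, 6, 13, 3]
After line 2 (pop() -> a = 3): lst = [16, 7, 6, 13]
After line 3 (pop(3) -> b = 13): lst = [16, 7, 6]
After line 4 (pop(0) -> c = 16): lst = [7, 6]

[7, 6]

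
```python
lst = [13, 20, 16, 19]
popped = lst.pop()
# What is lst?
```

[13, 20, 16]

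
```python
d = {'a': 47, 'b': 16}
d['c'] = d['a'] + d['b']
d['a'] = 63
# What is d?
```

After line 1: d = {'a': 47, 'b': 16}
After line 2 (d['c'] = 47 + 16): d = {'a': 47, 'b': 16, 'c': 63}
After line 3: d = {'a': 63, 'b': 16, 'c': 63}

{'a': 63, 'b': 16, 'c': 63}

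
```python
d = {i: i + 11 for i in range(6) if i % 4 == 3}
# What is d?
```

{3: 14}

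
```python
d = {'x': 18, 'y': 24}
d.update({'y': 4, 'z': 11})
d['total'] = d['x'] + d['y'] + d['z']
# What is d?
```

After line 1: d = {'x': 18, 'y': 24}
After line 2 (y overwritten, z added): d = {'x': 18, 'y': 4, 'z': 11}
After line 3 (total = 18 + 4 + 11 = 33): d = {'x': 18, 'y': 4, 'z': 11, 'total': 33}

{'x': 18, 'y': 4, 'z': 11, 'total': 33}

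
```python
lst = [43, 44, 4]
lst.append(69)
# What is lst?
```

[43, 44, 4, 69]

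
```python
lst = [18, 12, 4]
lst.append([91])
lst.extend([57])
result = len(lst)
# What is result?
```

After line 1: lst = [18, 12, 4]
After line 2 (append adds [91] as single element): lst = [18, 12, 4, [91]]
After line 3 (extend unpacks [57], adds 57): lst = [18, 12, 4, [91], 57]
After line 4: result = len(lst) = 5

5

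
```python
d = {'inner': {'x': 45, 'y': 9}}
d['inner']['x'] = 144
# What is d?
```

After line 1: d = {'inner': {'x': 45, 'y': 9}}
After line 2 (inner x overwritten): d = {'inner': {'x': 144, 'y': 9}}

{'inner': {'x': 144, 'y': 9}}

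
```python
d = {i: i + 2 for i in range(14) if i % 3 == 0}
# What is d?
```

{0: 2, 3: 5, 6: 8, 9: 11, 12: 14}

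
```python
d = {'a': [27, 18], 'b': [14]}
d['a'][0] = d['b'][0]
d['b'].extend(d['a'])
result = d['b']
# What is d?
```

After line 1: d = {'a': [27, 18], 'b': [14]}
After line 2 (a[0] = b[0] = 14): d = {'a': [14, 18], 'b': [14]}
After line 3 (b.extend(a) appends [14, 18]): d = {'a': [14, 18], 'b': [14, 14, 18]}
After line 4: result = d['b'] = [14, 14, 18]

{'a': [14, 18], 'b': [14, 14, 18]}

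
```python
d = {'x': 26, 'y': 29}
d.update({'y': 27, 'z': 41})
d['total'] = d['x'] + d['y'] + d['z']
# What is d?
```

After line 1: d = {'x': 26, 'y': 29}
After line 2 (y overwritten, z added): d = {'x': 26, 'y': 27, 'z': 41}
After line 3 (total = 26 + 27 + 41 = 94): d = {'x': 26, 'y': 27, 'z': 41, 'total': 94}

{'x': 26, 'y': 27, 'z': 41, 'total': 94}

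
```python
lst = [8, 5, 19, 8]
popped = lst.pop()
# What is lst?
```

[8, 5, 19]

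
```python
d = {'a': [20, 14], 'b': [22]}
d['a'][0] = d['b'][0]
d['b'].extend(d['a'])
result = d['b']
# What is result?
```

After line 1: d = {'a': [20, 14], 'b': [22]}
After line 2 (a[0] = b[0] = 22): d = {'a': [22, 14], 'b': [22]}
After line 3 (b.extend(a) appends [22, 14]): d = {'a': [22, 14], 'b': [22, 22, 14]}
After line 4: result = d['b'] = [22, 22, 14]

[22, 22, 14]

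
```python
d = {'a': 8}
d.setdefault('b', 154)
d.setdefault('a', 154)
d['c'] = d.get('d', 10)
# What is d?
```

After line 1: d = {'a': 8}
After line 2 (setdefault adds 'b'=154): d = {'a': 8, 'b': 154}
After line 3 (setdefault 'a' no-op, already exists): d = {'a': 8, 'b': 154}
After line 4 (get('d', 10) returns default since 'd' not in d): d = {'a': 8, 'b': 154, 'c': 10}

{'a': 8, 'b': 154, 'c': 10}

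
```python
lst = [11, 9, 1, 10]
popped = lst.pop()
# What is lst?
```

[11, 9, 1]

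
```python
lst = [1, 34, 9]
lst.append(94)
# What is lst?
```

[1, 34, 9, 94]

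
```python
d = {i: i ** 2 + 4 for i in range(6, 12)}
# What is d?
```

{6: 40, 7: 53, 8: 68, 9: 85, 10: 104, 11: 125}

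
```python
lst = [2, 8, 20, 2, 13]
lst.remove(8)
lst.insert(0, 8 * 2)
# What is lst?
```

After line 1: lst = [2, 8, 20, 2, 13]
After line 2 (remove first 8): lst = [2, 20, 2, 13]
After line 3 (insert 16 at index 0): lst = [16, 2, 20, 2, 13]

[16, 2, 20, 2, 13]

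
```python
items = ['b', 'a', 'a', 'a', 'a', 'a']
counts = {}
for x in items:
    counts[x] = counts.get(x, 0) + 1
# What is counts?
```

Initial: counts = {}, items = ['b', 'a', 'a', 'a', 'a', 'a']
See 'b': counts = {'b': 1}
See 'a': counts = {'b': 1, 'a': 1}
See 'a': counts = {'b': 1, 'a': 2}
See 'a': counts = {'b': 1, 'a': 3}
See 'a': counts = {'b': 1, 'a': 4}
See 'a': counts = {'b': 1, 'a': 5}

{'b': 1, 'a': 5}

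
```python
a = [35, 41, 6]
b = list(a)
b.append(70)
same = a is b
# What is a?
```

After line 1: a = [35, 41, 6]
After line 2 (b = list(a) is a shallow copy, new object): a = [35, 41, 6], b = [35, 41, 6]
After line 3 (append only mutates b): a = [35, 41, 6], b = [35, 41, 6, 70]
After line 4 (same = a is b; different objects -> False): same = False

[35, 41, 6]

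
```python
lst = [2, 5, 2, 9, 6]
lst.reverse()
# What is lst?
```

[6, 9, 2, 5, 2]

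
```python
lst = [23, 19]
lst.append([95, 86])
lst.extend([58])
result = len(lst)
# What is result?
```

After line 1: lst = [23, 19]
After line 2 (append adds [95, 86] as single element): lst = [23, 19, [95, 86]]
After line 3 (extend unpacks [58], adds 58): lst = [23, 19, [95, 86], 58]
After line 4: result = len(lst) = 4

4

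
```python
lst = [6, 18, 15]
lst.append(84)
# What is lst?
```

[6, 18, 15, 84]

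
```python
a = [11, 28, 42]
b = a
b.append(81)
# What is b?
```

After line 1: a = [11, 28, 42]
After line 2 (b = a is an alias, same object): a = [11, 28, 42], b = [11, 28, 42]
After line 3 (b.append mutates the shared list): a = [11, 28, 42, 81], b = [11, 28, 42, 81]

[11, 28, 42, 81]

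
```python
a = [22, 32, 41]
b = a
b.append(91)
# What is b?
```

After line 1: a = [22, 32, 41]
After line 2 (b = a is an alias, same object): a = [22, 32, 41], b = [22, 32, 41]
After line 3 (b.append mutates the shared list): a = [22, 32, 41, 91], b = [22, 32, 41, 91]

[22, 32, 41, 91]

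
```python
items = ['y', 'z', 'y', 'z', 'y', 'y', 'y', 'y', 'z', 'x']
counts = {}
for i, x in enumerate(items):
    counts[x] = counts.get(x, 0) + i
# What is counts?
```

Initial: counts = {}, items = ['y', 'z', 'y', 'z', 'y', 'y', 'y', 'y', 'z', 'x']
i=0, x='y': counts = {'y': 0}
i=1, x='z': counts = {'y': 0, 'z': 1}
i=2, x='y': counts = {'y': 2, 'z': 1}
i=3, x='z': counts = {'y': 2, 'z': 4}
i=4, x='y': counts = {'y': 6, 'z': 4}
i=5, x='y': counts = {'y': 11, 'z': 4}
i=6, x='y': counts = {'y': 17, 'z': 4}
i=7, x='y': counts = {'y': 24, 'z': 4}
i=8, x='z': counts = {'y': 24, 'z': 12}
i=9, x='x': counts = {'y': 24, 'z': 12, 'x': 9}

{'y': 24, 'z': 12, 'x': 9}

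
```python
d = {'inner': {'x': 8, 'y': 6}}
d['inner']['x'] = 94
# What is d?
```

After line 1: d = {'inner': {'x': 8, 'y': 6}}
After line 2 (inner x overwritten): d = {'inner': {'x': 94, 'y': 6}}

{'inner': {'x': 94, 'y': 6}}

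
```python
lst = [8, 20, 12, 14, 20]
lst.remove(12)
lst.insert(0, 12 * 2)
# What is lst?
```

After line 1: lst = [8, 20, 12, 14, 20]
After line 2 (remove first 12): lst = [8, 20, 14, 20]
After line 3 (insert 24 at index 0): lst = [24, 8, 20, 14, 20]

[24, 8, 20, 14, 20]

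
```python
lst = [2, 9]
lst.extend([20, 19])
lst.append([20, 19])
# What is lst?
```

After line 1: lst = [2, 9]
After line 2 (extend unpacks [20, 19]): lst = [2, 9, 20, 19]
After line 3 (append adds [20, 19] as single element): lst = [2, 9, 20, 19, [20, 19]]

[2, 9, 20, 19, [20, 19]]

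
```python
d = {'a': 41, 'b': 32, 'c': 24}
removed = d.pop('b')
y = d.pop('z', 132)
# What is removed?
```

After line 1: d = {'a': 41, 'b': 32, 'c': 24}
After line 2 (pop 'b' returns 32): d = {'a': 41, 'c': 24}, removed = 32
After line 3 (pop 'z' missing, returns default 132): d = {'a': 41, 'c': 24}, y = 132

32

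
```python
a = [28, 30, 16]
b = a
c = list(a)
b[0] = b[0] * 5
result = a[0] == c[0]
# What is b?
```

After line 1: a = [28, 30, 16]
After line 2 (b = a, alias): a = [28, 30, 16], b = [28, 30, 16]
After line 3 (c = list(a) is a copy, new object): c = [28, 30, 16]
After line 4 (b[0] = 28 * 5 = 140; mutates shared a/b): a = b = [140, 30, 16], c = [28, 30, 16]
After line 5 (a[0] = 140, c[0] = 28; result = False)

[140, 30, 16]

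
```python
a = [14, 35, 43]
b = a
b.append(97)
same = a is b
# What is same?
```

After line 1: a = [14, 35, 43]
After line 2 (b = a is an alias, same object): a = [14, 35, 43], b = [14, 35, 43]
After line 3 (b.append mutates the shared list): a = [14, 35, 43, 97], b = [14, 35, 43, 97]
After line 4 (same = a is b; same object -> True): same = True

True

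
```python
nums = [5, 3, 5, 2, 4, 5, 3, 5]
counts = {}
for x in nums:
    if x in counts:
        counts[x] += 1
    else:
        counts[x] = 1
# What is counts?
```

Initial: counts = {}, nums = [5, 3, 5, 2, 4, 5, 3, 5]
See 5: counts = {5: 1}
See 3: counts = {5: 1, 3: 1}
See 5: counts = {5: 2, 3: 1}
See 2: counts = {5: 2, 3: 1, 2: 1}
See 4: counts = {5: 2, 3: 1, 2: 1, 4: 1}
See 5: counts = {5: 3, 3: 1, 2: 1, 4: 1}
See 3: counts = {5: 3, 3: 2, 2: 1, 4: 1}
See 5: counts = {5: 4, 3: 2, 2: 1, 4: 1}

{5: 4, 3: 2, 2: 1, 4: 1}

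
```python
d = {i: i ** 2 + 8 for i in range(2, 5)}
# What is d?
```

{2: 12, 3: 17, 4: 24}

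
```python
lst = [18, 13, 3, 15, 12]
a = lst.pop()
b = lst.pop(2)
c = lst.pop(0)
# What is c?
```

After line 1: lst = [18, 13, 3, 15, 12]
After line 2 (pop() -> a = 12): lst = [18, 13, 3, 15]
After line 3 (pop(2) -> b = 3): lst = [18, 13, 15]
After line 4 (pop(0) -> c = 18): lst = [13, 15]

18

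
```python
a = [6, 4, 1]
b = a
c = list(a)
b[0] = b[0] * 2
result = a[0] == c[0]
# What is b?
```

After line 1: a = [6, 4, 1]
After line 2 (b = a, alias): a = [6, 4, 1], b = [6, 4, 1]
After line 3 (c = list(a) is a copy, new object): c = [6, 4, 1]
After line 4 (b[0] = 6 * 2 = 12; mutates shared a/b): a = b = [12, 4, 1], c = [6, 4, 1]
After line 5 (a[0] = 12, c[0] = 6; result = False)

[12, 4, 1]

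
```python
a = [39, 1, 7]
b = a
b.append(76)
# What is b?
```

After line 1: a = [39, 1, 7]
After line 2 (b = a is an alias, same object): a = [39, 1, 7], b = [39, 1, 7]
After line 3 (b.append mutates the shared list): a = [39, 1, 7, 76], b = [39, 1, 7, 76]

[39, 1, 7, 76]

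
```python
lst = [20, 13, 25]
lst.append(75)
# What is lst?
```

[20, 13, 25, 75]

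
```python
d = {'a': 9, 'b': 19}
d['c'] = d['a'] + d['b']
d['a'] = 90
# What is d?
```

After line 1: d = {'a': 9, 'b': 19}
After line 2 (d['c'] = 9 + 19): d = {'a': 9, 'b': 19, 'c': 28}
After line 3: d = {'a': 90, 'b': 19, 'c': 28}

{'a': 90, 'b': 19, 'c': 28}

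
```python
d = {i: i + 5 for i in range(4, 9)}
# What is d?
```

{4: 9, 5: 10, 6: 11, 7: 12, 8: 13}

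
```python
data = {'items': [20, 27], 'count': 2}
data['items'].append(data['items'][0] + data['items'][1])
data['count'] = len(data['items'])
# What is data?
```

After line 1: data = {'items': [20, 27], 'count': 2}
After line 2 (append 20 + 27 = 47): data = {'items': [20, 27, 47], 'count': 2}
After line 3 (count = len(items) = 3): data = {'items': [20, 27, 47], 'count': 3}

{'items': [20, 27, 47], 'count': 3}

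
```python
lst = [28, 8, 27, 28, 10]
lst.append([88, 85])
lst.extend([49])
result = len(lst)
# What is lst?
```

After line 1: lst = [28, 8, 27, 28, 10]
After line 2 (append adds [88, 85] as single element): lst = [28, 8, 27, 28, 10, [88, 85]]
After line 3 (extend unpacks [49], adds 49): lst = [28, 8, 27, 28, 10, [88, 85], 49]
After line 4: result = len(lst) = 7

[28, 8, 27, 28, 10, [88, 85], 49]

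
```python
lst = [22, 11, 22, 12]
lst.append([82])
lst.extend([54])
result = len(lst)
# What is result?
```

After line 1: lst = [22, 11, 22, 12]
After line 2 (append adds [82] as single element): lst = [22, 11, 22, 12, [82]]
After line 3 (extend unpacks [54], adds 54): lst = [22, 11, 22, 12, [82], 54]
After line 4: result = len(lst) = 6

6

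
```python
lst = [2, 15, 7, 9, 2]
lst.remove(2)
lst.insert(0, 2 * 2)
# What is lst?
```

After line 1: lst = [2, 15, 7, 9, 2]
After line 2 (remove first 2): lst = [15, 7, 9, 2]
After line 3 (insert 4 at index 0): lst = [4, 15, 7, 9, 2]

[4, 15, 7, 9, 2]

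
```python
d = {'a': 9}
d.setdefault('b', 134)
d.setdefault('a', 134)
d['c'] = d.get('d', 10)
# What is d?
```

After line 1: d = {'a': 9}
After line 2 (setdefault adds 'b'=134): d = {'a': 9, 'b': 134}
After line 3 (setdefault 'a' no-op, already exists): d = {'a': 9, 'b': 134}
After line 4 (get('d', 10) returns default since 'd' not in d): d = {'a': 9, 'b': 134, 'c': 10}

{'a': 9, 'b': 134, 'c': 10}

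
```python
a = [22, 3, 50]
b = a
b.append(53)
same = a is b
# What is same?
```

After line 1: a = [22, 3, 50]
After line 2 (b = a is an alias, same object): a = [22, 3, 50], b = [22, 3, 50]
After line 3 (b.append mutates the shared list): a = [22, 3, 50, 53], b = [22, 3, 50, 53]
After line 4 (same = a is b; same object -> True): same = True

True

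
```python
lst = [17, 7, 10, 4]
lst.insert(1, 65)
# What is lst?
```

[17, 65, 7, 10, 4]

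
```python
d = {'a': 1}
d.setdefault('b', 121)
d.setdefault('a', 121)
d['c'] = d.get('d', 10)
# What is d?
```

After line 1: d = {'a': 1}
After line 2 (setdefault adds 'b'=121): d = {'a': 1, 'b': 121}
After line 3 (setdefault 'a' no-op, already exists): d = {'a': 1, 'b': 121}
After line 4 (get('d', 10) returns default since 'd' not in d): d = {'a': 1, 'b': 121, 'c': 10}

{'a': 1, 'b': 121, 'c': 10}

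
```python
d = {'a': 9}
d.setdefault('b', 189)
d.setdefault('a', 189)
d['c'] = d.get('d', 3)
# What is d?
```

After line 1: d = {'a': 9}
After line 2 (setdefault adds 'b'=189): d = {'a': 9, 'b': 189}
After line 3 (setdefault 'a' no-op, already exists): d = {'a': 9, 'b': 189}
After line 4 (get('d', 3) returns default since 'd' not in d): d = {'a': 9, 'b': 189, 'c': 3}

{'a': 9, 'b': 189, 'c': 3}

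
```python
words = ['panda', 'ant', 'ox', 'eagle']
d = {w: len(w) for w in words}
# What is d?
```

{'panda': 5, 'ant': 3, 'ox': 2, 'eagle': 5}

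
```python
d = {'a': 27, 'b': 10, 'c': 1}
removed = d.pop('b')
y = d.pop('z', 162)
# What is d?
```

After line 1: d = {'a': 27, 'b': 10, 'c': 1}
After line 2 (pop 'b' returns 10): d = {'a': 27, 'c': 1}, removed = 10
After line 3 (pop 'z' missing, returns default 162): d = {'a': 27, 'c': 1}, y = 162

{'a': 27, 'c': 1}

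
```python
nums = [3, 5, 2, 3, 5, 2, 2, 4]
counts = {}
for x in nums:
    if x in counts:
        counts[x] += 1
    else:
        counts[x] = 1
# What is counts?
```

Initial: counts = {}, nums = [3, 5, 2, 3, 5, 2, 2, 4]
See 3: counts = {3: 1}
See 5: counts = {3: 1, 5: 1}
See 2: counts = {3: 1, 5: 1, 2: 1}
See 3: counts = {3: 2, 5: 1, 2: 1}
See 5: counts = {3: 2, 5: 2, 2: 1}
See 2: counts = {3: 2, 5: 2, 2: 2}
See 2: counts = {3: 2, 5: 2, 2: 3}
See 4: counts = {3: 2, 5: 2, 2: 3, 4: 1}

{3: 2, 5: 2, 2: 3, 4: 1}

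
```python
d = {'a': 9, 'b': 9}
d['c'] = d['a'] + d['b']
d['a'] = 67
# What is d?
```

After line 1: d = {'a': 9, 'b': 9}
After line 2 (d['c'] = 9 + 9): d = {'a': 9, 'b': 9, 'c': 18}
After line 3: d = {'a': 67, 'b': 9, 'c': 18}

{'a': 67, 'b': 9, 'c': 18}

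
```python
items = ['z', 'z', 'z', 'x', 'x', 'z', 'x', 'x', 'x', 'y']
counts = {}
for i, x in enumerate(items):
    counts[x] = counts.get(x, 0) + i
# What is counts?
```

Initial: counts = {}, items = ['z', 'z', 'z', 'x', 'x', 'z', 'x', 'x', 'x', 'y']
i=0, x='z': counts = {'z': 0}
i=1, x='z': counts = {'z': 1}
i=2, x='z': counts = {'z': 3}
i=3, x='x': counts = {'z': 3, 'x': 3}
i=4, x='x': counts = {'z': 3, 'x': 7}
i=5, x='z': counts = {'z': 8, 'x': 7}
i=6, x='x': counts = {'z': 8, 'x': 13}
i=7, x='x': counts = {'z': 8, 'x': 20}
i=8, x='x': counts = {'z': 8, 'x': 28}
i=9, x='y': counts = {'z': 8, 'x': 28, 'y': 9}

{'z': 8, 'x': 28, 'y': 9}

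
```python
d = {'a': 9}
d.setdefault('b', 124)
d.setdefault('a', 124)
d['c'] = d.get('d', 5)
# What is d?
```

After line 1: d = {'a': 9}
After line 2 (setdefault adds 'b'=124): d = {'a': 9, 'b': 124}
After line 3 (setdefault 'a' no-op, already exists): d = {'a': 9, 'b': 124}
After line 4 (get('d', 5) returns default since 'd' not in d): d = {'a': 9, 'b': 124, 'c': 5}

{'a': 9, 'b': 124, 'c': 5}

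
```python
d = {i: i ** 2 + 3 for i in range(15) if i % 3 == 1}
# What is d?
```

{1: 4, 4: 19, 7: 52, 10: 103, 13: 172}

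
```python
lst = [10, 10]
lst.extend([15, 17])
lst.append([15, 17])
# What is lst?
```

After line 1: lst = [10, 10]
After line 2 (extend unpacks [15, 17]): lst = [10, 10, 15, 17]
After line 3 (append adds [15, 17] as single element): lst = [10, 10, 15, 17, [15, 17]]

[10, 10, 15, 17, [15, 17]]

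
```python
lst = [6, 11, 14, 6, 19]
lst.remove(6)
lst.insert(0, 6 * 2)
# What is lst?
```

After line 1: lst = [6, 11, 14, 6, 19]
After line 2 (remove first 6): lst = [11, 14, 6, 19]
After line 3 (insert 12 at index 0): lst = [12, 11, 14, 6, 19]

[12, 11, 14, 6, 19]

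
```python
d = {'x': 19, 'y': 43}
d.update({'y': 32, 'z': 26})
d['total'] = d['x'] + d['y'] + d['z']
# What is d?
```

After line 1: d = {'x': 19, 'y': 43}
After line 2 (y overwritten, z added): d = {'x': 19, 'y': 32, 'z': 26}
After line 3 (total = 19 + 32 + 26 = 77): d = {'x': 19, 'y': 32, 'z': 26, 'total': 77}

{'x': 19, 'y': 32, 'z': 26, 'total': 77}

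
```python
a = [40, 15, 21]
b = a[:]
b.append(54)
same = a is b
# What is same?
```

After line 1: a = [40, 15, 21]
After line 2 (b = a[:] is a shallow copy, new object): a = [40, 15, 21], b = [40, 15, 21]
After line 3 (append only mutates b): a = [40, 15, 21], b = [40, 15, 21, 54]
After line 4 (same = a is b; different objects -> False): same = False

False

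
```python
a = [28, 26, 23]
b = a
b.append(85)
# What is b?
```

After line 1: a = [28, 26, 23]
After line 2 (b = a is an alias, same object): a = [28, 26, 23], b = [28, 26, 23]
After line 3 (b.append mutates the shared list): a = [28, 26, 23, 85], b = [28, 26, 23, 85]

[28, 26, 23, 85]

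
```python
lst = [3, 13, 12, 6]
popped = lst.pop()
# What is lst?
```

[3, 13, 12]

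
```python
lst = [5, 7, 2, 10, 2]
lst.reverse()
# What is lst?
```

[2, 10, 2, 7, 5]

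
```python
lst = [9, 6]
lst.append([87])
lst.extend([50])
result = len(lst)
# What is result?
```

After line 1: lst = [9, 6]
After line 2 (append adds [87] as single element): lst = [9, 6, [87]]
After line 3 (extend unpacks [50], adds 50): lst = [9, 6, [87], 50]
After line 4: result = len(lst) = 4

4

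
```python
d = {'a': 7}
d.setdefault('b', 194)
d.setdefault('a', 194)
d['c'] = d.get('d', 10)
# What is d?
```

After line 1: d = {'a': 7}
After line 2 (setdefault adds 'b'=194): d = {'a': 7, 'b': 194}
After line 3 (setdefault 'a' no-op, already exists): d = {'a': 7, 'b': 194}
After line 4 (get('d', 10) returns default since 'd' not in d): d = {'a': 7, 'b': 194, 'c': 10}

{'a': 7, 'b': 194, 'c': 10}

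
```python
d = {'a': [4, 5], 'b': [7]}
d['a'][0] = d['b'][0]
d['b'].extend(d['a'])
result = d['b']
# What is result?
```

After line 1: d = {'a': [4, 5], 'b': [7]}
After line 2 (a[0] = b[0] = 7): d = {'a': [7, 5], 'b': [7]}
After line 3 (b.extend(a) appends [7, 5]): d = {'a': [7, 5], 'b': [7, 7, 5]}
After line 4: result = d['b'] = [7, 7, 5]

[7, 7, 5]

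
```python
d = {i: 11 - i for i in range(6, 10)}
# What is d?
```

{6: 5, 7: 4, 8: 3, 9: 2}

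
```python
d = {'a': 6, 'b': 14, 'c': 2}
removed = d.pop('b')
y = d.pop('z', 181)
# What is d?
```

After line 1: d = {'a': 6, 'b': 14, 'c': 2}
After line 2 (pop 'b' returns 14): d = {'a': 6, 'c': 2}, removed = 14
After line 3 (pop 'z' missing, returns default 181): d = {'a': 6, 'c': 2}, y = 181

{'a': 6, 'c': 2}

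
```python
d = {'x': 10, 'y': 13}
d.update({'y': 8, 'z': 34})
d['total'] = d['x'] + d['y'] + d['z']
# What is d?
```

After line 1: d = {'x': 10, 'y': 13}
After line 2 (y overwritten, z added): d = {'x': 10, 'y': 8, 'z': 34}
After line 3 (total = 10 + 8 + 34 = 52): d = {'x': 10, 'y': 8, 'z': 34, 'total': 52}

{'x': 10, 'y': 8, 'z': 34, 'total': 52}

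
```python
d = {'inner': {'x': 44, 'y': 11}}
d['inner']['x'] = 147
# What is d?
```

After line 1: d = {'inner': {'x': 44, 'y': 11}}
After line 2 (inner x overwritten): d = {'inner': {'x': 147, 'y': 11}}

{'inner': {'x': 147, 'y': 11}}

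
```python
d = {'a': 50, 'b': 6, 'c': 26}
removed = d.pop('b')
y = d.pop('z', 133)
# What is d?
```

After line 1: d = {'a': 50, 'b': 6, 'c': 26}
After line 2 (pop 'b' returns 6): d = {'a': 50, 'c': 26}, removed = 6
After line 3 (pop 'z' missing, returns default 133): d = {'a': 50, 'c': 26}, y = 133

{'a': 50, 'c': 26}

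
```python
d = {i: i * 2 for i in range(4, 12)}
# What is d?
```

{4: 8, 5: 10, 6: 12, 7: 14, 8: 16, 9: 18, 10: 20, 11: 22}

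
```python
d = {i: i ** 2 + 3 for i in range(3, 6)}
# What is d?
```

{3: 12, 4: 19, 5: 28}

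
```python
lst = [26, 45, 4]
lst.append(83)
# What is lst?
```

[26, 45, 4, 83]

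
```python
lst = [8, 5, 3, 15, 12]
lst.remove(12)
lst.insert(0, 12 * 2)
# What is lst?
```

After line 1: lst = [8, 5, 3, 15, 12]
After line 2 (remove first 12): lst = [8, 5, 3, 15]
After line 3 (insert 24 at index 0): lst = [24, 8, 5, 3, 15]

[24, 8, 5, 3, 15]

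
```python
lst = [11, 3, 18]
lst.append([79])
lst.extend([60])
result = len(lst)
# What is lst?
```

After line 1: lst = [11, 3, 18]
After line 2 (append adds [79] as single element): lst = [11, 3, 18, [79]]
After line 3 (extend unpacks [60], adds 60): lst = [11, 3, 18, [79], 60]
After line 4: result = len(lst) = 5

[11, 3, 18, [79], 60]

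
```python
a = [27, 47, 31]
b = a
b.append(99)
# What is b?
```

After line 1: a = [27, 47, 31]
After line 2 (b = a is an alias, same object): a = [27, 47, 31], b = [27, 47, 31]
After line 3 (b.append mutates the shared list): a = [27, 47, 31, 99], b = [27, 47, 31, 99]

[27, 47, 31, 99]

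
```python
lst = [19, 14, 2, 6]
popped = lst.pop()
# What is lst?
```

[19, 14, 2]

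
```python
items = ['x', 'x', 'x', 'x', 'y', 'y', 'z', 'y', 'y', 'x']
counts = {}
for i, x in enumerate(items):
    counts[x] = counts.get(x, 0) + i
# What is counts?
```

Initial: counts = {}, items = ['x', 'x', 'x', 'x', 'y', 'y', 'z', 'y', 'y', 'x']
i=0, x='x': counts = {'x': 0}
i=1, x='x': counts = {'x': 1}
i=2, x='x': counts = {'x': 3}
i=3, x='x': counts = {'x': 6}
i=4, x='y': counts = {'x': 6, 'y': 4}
i=5, x='y': counts = {'x': 6, 'y': 9}
i=6, x='z': counts = {'x': 6, 'y': 9, 'z': 6}
i=7, x='y': counts = {'x': 6, 'y': 16, 'z': 6}
i=8, x='y': counts = {'x': 6, 'y': 24, 'z': 6}
i=9, x='x': counts = {'x': 15, 'y': 24, 'z': 6}

{'x': 15, 'y': 24, 'z': 6}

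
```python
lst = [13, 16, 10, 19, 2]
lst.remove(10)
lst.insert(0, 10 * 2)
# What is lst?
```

After line 1: lst = [13, 16, 10, 19, 2]
After line 2 (remove first 10): lst = [13, 16, 19, 2]
After line 3 (insert 20 at index 0): lst = [20, 13, 16, 19, 2]

[20, 13, 16, 19, 2]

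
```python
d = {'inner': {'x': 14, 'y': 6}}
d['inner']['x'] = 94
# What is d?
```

After line 1: d = {'inner': {'x': 14, 'y': 6}}
After line 2 (inner x overwritten): d = {'inner': {'x': 94, 'y': 6}}

{'inner': {'x': 94, 'y': 6}}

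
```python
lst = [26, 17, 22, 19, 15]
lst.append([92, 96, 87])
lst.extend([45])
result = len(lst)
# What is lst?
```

After line 1: lst = [26, 17, 22, 19, 15]
After line 2 (append adds [92, 96, 87] as single element): lst = [26, 17, 22, 19, 15, [92, 96, 87]]
After line 3 (extend unpacks [45], adds 45): lst = [26, 17, 22, 19, 15, [92, 96, 87], 45]
After line 4: result = len(lst) = 7

[26, 17, 22, 19, 15, [92, 96, 87], 45]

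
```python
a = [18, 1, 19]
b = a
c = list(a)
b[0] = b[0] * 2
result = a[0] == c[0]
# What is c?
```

After line 1: a = [18, 1, 19]
After line 2 (b = a, alias): a = [18, 1, 19], b = [18, 1, 19]
After line 3 (c = list(a) is a copy, new object): c = [18, 1, 19]
After line 4 (b[0] = 18 * 2 = 36; mutates shared a/b): a = b = [36, 1, 19], c = [18, 1, 19]
After line 5 (a[0] = 36, c[0] = 18; result = False)

[18, 1, 19]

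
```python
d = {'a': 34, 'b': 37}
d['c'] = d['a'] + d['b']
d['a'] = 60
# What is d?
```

After line 1: d = {'a': 34, 'b': 37}
After line 2 (d['c'] = 34 + 37): d = {'a': 34, 'b': 37, 'c': 71}
After line 3: d = {'a': 60, 'b': 37, 'c': 71}

{'a': 60, 'b': 37, 'c': 71}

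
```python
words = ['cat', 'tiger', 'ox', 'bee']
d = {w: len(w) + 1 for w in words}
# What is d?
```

{'cat': 4, 'tiger': 6, 'ox': 3, 'bee': 4}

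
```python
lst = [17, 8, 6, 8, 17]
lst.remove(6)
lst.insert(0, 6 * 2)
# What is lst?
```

After line 1: lst = [17, 8, 6, 8, 17]
After line 2 (remove first 6): lst = [17, 8, 8, 17]
After line 3 (insert 12 at index 0): lst = [12, 17, 8, 8, 17]

[12, 17, 8, 8, 17]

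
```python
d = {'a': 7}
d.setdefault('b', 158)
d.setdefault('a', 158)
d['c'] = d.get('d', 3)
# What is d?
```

After line 1: d = {'a': 7}
After line 2 (setdefault adds 'b'=158): d = {'a': 7, 'b': 158}
After line 3 (setdefault 'a' no-op, already exists): d = {'a': 7, 'b': 158}
After line 4 (get('d', 3) returns default since 'd' not in d): d = {'a': 7, 'b': 158, 'c': 3}

{'a': 7, 'b': 158, 'c': 3}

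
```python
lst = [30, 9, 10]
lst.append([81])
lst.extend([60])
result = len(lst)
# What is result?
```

After line 1: lst = [30, 9, 10]
After line 2 (append adds [81] as single element): lst = [30, 9, 10, [81]]
After line 3 (extend unpacks [60], adds 60): lst = [30, 9, 10, [81], 60]
After line 4: result = len(lst) = 5

5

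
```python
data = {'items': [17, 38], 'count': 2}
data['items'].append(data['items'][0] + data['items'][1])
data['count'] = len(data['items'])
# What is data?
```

After line 1: data = {'items': [17, 38], 'count': 2}
After line 2 (append 17 + 38 = 55): data = {'items': [17, 38, 55], 'count': 2}
After line 3 (count = len(items) = 3): data = {'items': [17, 38, 55], 'count': 3}

{'items': [17, 38, 55], 'count': 3}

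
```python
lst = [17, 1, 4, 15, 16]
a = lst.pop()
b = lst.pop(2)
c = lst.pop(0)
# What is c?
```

After line 1: lst = [17, 1, 4, 15, 16]
After line 2 (pop() -> a = 16): lst = [17, 1, 4, 15]
After line 3 (pop(2) -> b = 4): lst = [17, 1, 15]
After line 4 (pop(0) -> c = 17): lst = [1, 15]

17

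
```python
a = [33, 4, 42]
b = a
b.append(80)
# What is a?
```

After line 1: a = [33, 4, 42]
After line 2 (b = a is an alias, same object): a = [33, 4, 42], b = [33, 4, 42]
After line 3 (b.append mutates the shared list): a = [33, 4, 42, 80], b = [33, 4, 42, 80]

[33, 4, 42, 80]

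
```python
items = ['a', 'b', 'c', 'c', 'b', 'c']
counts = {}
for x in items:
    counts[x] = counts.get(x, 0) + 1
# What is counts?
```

Initial: counts = {}, items = ['a', 'b', 'c', 'c', 'b', 'c']
See 'a': counts = {'a': 1}
See 'b': counts = {'a': 1, 'b': 1}
See 'c': counts = {'a': 1, 'b': 1, 'c': 1}
See 'c': counts = {'a': 1, 'b': 1, 'c': 2}
See 'b': counts = {'a': 1, 'b': 2, 'c': 2}
See 'c': counts = {'a': 1, 'b': 2, 'c': 3}

{'a': 1, 'b': 2, 'c': 3}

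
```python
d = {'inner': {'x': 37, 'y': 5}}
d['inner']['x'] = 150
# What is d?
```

After line 1: d = {'inner': {'x': 37, 'y': 5}}
After line 2 (inner x overwritten): d = {'inner': {'x': 150, 'y': 5}}

{'inner': {'x': 150, 'y': 5}}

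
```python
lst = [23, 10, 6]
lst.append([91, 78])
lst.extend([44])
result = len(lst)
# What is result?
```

After line 1: lst = [23, 10, 6]
After line 2 (append adds [91, 78] as single element): lst = [23, 10, 6, [91, 78]]
After line 3 (extend unpacks [44], adds 44): lst = [23, 10, 6, [91, 78], 44]
After line 4: result = len(lst) = 5

5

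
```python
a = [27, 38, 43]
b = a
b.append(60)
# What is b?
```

After line 1: a = [27, 38, 43]
After line 2 (b = a is an alias, same object): a = [27, 38, 43], b = [27, 38, 43]
After line 3 (b.append mutates the shared list): a = [27, 38, 43, 60], b = [27, 38, 43, 60]

[27, 38, 43, 60]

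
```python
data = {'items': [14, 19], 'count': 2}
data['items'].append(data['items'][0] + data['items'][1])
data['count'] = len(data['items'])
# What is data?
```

After line 1: data = {'items': [14, 19], 'count': 2}
After line 2 (append 14 + 19 = 33): data = {'items': [14, 19, 33], 'count': 2}
After line 3 (count = len(items) = 3): data = {'items': [14, 19, 33], 'count': 3}

{'items': [14, 19, 33], 'count': 3}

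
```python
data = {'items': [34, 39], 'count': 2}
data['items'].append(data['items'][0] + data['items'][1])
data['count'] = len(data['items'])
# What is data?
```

After line 1: data = {'items': [34, 39], 'count': 2}
After line 2 (append 34 + 39 = 73): data = {'items': [34, 39, 73], 'count': 2}
After line 3 (count = len(items) = 3): data = {'items': [34, 39, 73], 'count': 3}

{'items': [34, 39, 73], 'count': 3}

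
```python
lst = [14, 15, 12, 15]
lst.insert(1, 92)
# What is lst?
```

[14, 92, 15, 12, 15]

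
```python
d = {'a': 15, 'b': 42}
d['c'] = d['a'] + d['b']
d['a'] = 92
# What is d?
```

After line 1: d = {'a': 15, 'b': 42}
After line 2 (d['c'] = 15 + 42): d = {'a': 15, 'b': 42, 'c': 57}
After line 3: d = {'a': 92, 'b': 42, 'c': 57}

{'a': 92, 'b': 42, 'c': 57}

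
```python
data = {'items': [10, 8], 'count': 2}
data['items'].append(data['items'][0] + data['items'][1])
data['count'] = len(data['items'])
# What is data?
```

After line 1: data = {'items': [10, 8], 'count': 2}
After line 2 (append 10 + 8 = 18): data = {'items': [10, 8, 18], 'count': 2}
After line 3 (count = len(items) = 3): data = {'items': [10, 8, 18], 'count': 3}

{'items': [10, 8, 18], 'count': 3}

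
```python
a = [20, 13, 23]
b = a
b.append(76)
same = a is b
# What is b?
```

After line 1: a = [20, 13, 23]
After line 2 (b = a is an alias, same object): a = [20, 13, 23], b = [20, 13, 23]
After line 3 (b.append mutates the shared list): a = [20, 13, 23, 76], b = [20, 13, 23, 76]
After line 4 (same = a is b; same object -> True): same = True

[20, 13, 23, 76]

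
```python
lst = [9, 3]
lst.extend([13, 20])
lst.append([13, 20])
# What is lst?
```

After line 1: lst = [9, 3]
After line 2 (extend unpacks [13, 20]): lst = [9, 3, 13, 20]
After line 3 (append adds [13, 20] as single element): lst = [9, 3, 13, 20, [13, 20]]

[9, 3, 13, 20, [13, 20]]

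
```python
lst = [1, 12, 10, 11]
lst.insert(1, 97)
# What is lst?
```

[1, 97, 12, 10, 11]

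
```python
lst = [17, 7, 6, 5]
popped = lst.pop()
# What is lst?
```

[17, 7, 6]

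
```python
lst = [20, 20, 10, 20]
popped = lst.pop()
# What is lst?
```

[20, 20, 10]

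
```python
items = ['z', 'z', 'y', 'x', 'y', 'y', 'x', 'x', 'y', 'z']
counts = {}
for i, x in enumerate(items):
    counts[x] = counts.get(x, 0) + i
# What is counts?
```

Initial: counts = {}, items = ['z', 'z', 'y', 'x', 'y', 'y', 'x', 'x', 'y', 'z']
i=0, x='z': counts = {'z': 0}
i=1, x='z': counts = {'z': 1}
i=2, x='y': counts = {'z': 1, 'y': 2}
i=3, x='x': counts = {'z': 1, 'y': 2, 'x': 3}
i=4, x='y': counts = {'z': 1, 'y': 6, 'x': 3}
i=5, x='y': counts = {'z': 1, 'y': 11, 'x': 3}
i=6, x='x': counts = {'z': 1, 'y': 11, 'x': 9}
i=7, x='x': counts = {'z': 1, 'y': 11, 'x': 16}
i=8, x='y': counts = {'z': 1, 'y': 19, 'x': 16}
i=9, x='z': counts = {'z': 10, 'y': 19, 'x': 16}

{'z': 10, 'y': 19, 'x': 16}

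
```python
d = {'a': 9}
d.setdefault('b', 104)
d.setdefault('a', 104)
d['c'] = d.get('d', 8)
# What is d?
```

After line 1: d = {'a': 9}
After line 2 (setdefault adds 'b'=104): d = {'a': 9, 'b': 104}
After line 3 (setdefault 'a' no-op, already exists): d = {'a': 9, 'b': 104}
After line 4 (get('d', 8) returns default since 'd' not in d): d = {'a': 9, 'b': 104, 'c': 8}

{'a': 9, 'b': 104, 'c': 8}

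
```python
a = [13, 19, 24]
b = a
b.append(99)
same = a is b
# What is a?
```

After line 1: a = [13, 19, 24]
After line 2 (b = a is an alias, same object): a = [13, 19, 24], b = [13, 19, 24]
After line 3 (b.append mutates the shared list): a = [13, 19, 24, 99], b = [13, 19, 24, 99]
After line 4 (same = a is b; same object -> True): same = True

[13, 19, 24, 99]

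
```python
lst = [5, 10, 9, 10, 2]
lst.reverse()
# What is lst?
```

[2, 10, 9, 10, 5]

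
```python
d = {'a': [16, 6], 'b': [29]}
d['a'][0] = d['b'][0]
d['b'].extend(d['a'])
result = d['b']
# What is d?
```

After line 1: d = {'a': [16, 6], 'b': [29]}
After line 2 (a[0] = b[0] = 29): d = {'a': [29, 6], 'b': [29]}
After line 3 (b.extend(a) appends [29, 6]): d = {'a': [29, 6], 'b': [29, 29, 6]}
After line 4: result = d['b'] = [29, 29, 6]

{'a': [29, 6], 'b': [29, 29, 6]}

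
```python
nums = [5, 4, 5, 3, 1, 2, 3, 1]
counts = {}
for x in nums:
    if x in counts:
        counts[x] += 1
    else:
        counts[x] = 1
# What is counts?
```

Initial: counts = {}, nums = [5, 4, 5, 3, 1, 2, 3, 1]
See 5: counts = {5: 1}
See 4: counts = {5: 1, 4: 1}
See 5: counts = {5: 2, 4: 1}
See 3: counts = {5: 2, 4: 1, 3: 1}
See 1: counts = {5: 2, 4: 1, 3: 1, 1: 1}
See 2: counts = {5: 2, 4: 1, 3: 1, 1: 1, 2: 1}
See 3: counts = {5: 2, 4: 1, 3: 2, 1: 1, 2: 1}
See 1: counts = {5: 2, 4: 1, 3: 2, 1: 2, 2: 1}

{5: 2, 4: 1, 3: 2, 1: 2, 2: 1}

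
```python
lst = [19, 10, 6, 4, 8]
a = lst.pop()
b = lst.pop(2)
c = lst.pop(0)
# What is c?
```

After line 1: lst = [19, 10, 6, 4, 8]
After line 2 (pop() -> a = 8): lst = [19, 10, 6, 4]
After line 3 (pop(2) -> b = 6): lst = [19, 10, 4]
After line 4 (pop(0) -> c = 19): lst = [10, 4]

19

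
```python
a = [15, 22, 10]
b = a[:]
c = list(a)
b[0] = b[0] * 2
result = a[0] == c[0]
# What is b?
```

After line 1: a = [15, 22, 10]
After line 2 (b = a[:], copy): a = [15, 22, 10], b = [15, 22, 10]
After line 3 (c = list(a) is a copy, new object): c = [15, 22, 10]
After line 4 (b[0] = 15 * 2 = 30; only b mutates (copy)): a = [15, 22, 10], b = [30, 22, 10], c = [15, 22, 10]
After line 5 (a[0] = 15, c[0] = 15; result = True)

[30, 22, 10]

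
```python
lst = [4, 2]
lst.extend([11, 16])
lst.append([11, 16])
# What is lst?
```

After line 1: lst = [4, 2]
After line 2 (extend unpacks [11, 16]): lst = [4, 2, 11, 16]
After line 3 (append adds [11, 16] as single element): lst = [4, 2, 11, 16, [11, 16]]

[4, 2, 11, 16, [11, 16]]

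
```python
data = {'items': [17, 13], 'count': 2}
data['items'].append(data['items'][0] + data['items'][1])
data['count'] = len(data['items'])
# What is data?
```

After line 1: data = {'items': [17, 13], 'count': 2}
After line 2 (append 17 + 13 = 30): data = {'items': [17, 13, 30], 'count': 2}
After line 3 (count = len(items) = 3): data = {'items': [17, 13, 30], 'count': 3}

{'items': [17, 13, 30], 'count': 3}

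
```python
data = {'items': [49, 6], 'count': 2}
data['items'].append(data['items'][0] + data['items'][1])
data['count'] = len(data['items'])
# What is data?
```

After line 1: data = {'items': [49, 6], 'count': 2}
After line 2 (append 49 + 6 = 55): data = {'items': [49, 6, 55], 'count': 2}
After line 3 (count = len(items) = 3): data = {'items': [49, 6, 55], 'count': 3}

{'items': [49, 6, 55], 'count': 3}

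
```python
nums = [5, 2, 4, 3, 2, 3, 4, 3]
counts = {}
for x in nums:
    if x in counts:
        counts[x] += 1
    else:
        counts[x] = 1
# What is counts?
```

Initial: counts = {}, nums = [5, 2, 4, 3, 2, 3, 4, 3]
See 5: counts = {5: 1}
See 2: counts = {5: 1, 2: 1}
See 4: counts = {5: 1, 2: 1, 4: 1}
See 3: counts = {5: 1, 2: 1, 4: 1, 3: 1}
See 2: counts = {5: 1, 2: 2, 4: 1, 3: 1}
See 3: counts = {5: 1, 2: 2, 4: 1, 3: 2}
See 4: counts = {5: 1, 2: 2, 4: 2, 3: 2}
See 3: counts = {5: 1, 2: 2, 4: 2, 3: 3}

{5: 1, 2: 2, 4: 2, 3: 3}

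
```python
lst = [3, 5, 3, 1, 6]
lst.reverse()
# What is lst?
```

[6, 1, 3, 5, 3]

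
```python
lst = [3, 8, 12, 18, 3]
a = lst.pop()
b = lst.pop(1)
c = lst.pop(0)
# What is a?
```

After line 1: lst = [3, 8, 12, 18, 3]
After line 2 (pop() -> a = 3): lst = [3, 8, 12, 18]
After line 3 (pop(1) -> b = 8): lst = [3, 12, 18]
After line 4 (pop(0) -> c = 3): lst = [12, 18]

3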